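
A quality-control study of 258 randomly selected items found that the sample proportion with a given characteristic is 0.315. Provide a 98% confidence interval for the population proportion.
(0.248, 0.382)

Proportion CI:
SE = √(p̂(1-p̂)/n) = √(0.315 · 0.685 / 258) = 0.02892

z* = 2.326
Margin = z* · SE = 2.326 · 0.02892 = 0.0673

CI: 0.315 ± 0.0673 = (0.248, 0.382)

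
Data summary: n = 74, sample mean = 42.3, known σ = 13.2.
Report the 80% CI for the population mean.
(40.33, 44.27)

z-interval (σ known):
z* = 1.282 for 80% confidence

Margin of error = z* · σ/√n = 1.282 · 13.2/√74 = 1.97

CI: (42.3 - 1.97, 42.3 + 1.97) = (40.33, 44.27)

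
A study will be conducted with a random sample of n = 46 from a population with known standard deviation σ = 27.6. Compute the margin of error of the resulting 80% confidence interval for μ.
Margin of error = 5.22

Margin of error = z* · σ/√n
= 1.282 · 27.6/√46
= 1.282 · 27.6/6.7823
= 5.22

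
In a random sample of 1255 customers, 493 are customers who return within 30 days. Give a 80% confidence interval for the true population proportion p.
(0.375, 0.411)

Proportion CI:
p̂ = 493/1255 = 0.39283
SE = √(p̂(1-p̂)/n) = √(0.39283 · 0.60717 / 1255) = 0.01379

z* = 1.282
Margin = z* · SE = 1.282 · 0.01379 = 0.0177

CI: 0.39283 ± 0.0177 = (0.375, 0.411)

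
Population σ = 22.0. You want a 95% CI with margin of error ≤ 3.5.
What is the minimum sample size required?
n ≥ 152

For margin E ≤ 3.5:
n ≥ (z* · σ / E)²
n ≥ (1.960 · 22.0 / 3.5)²
n ≥ 151.78

Minimum n = 152 (rounding up)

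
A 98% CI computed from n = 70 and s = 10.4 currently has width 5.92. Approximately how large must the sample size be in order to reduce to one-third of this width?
n ≈ 630

CI width ∝ 1/√n
To reduce width by factor 3, need √n to grow by 3 → need 3² = 9 times as many samples.

Current: n = 70, width = 5.92
New: n = 630, width ≈ 1.93

Width reduced by factor of 5.92/1.93 = 3.07.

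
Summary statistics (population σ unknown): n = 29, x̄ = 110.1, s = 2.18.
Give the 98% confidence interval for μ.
(109.10, 111.10)

t-interval (σ unknown):
df = n - 1 = 28
t* = 2.467 for 98% confidence

Margin of error = t* · s/√n = 2.467 · 2.18/√29 = 1.00

CI: (109.10, 111.10)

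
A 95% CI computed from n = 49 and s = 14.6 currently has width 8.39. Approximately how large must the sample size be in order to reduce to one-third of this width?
n ≈ 441

CI width ∝ 1/√n
To reduce width by factor 3, need √n to grow by 3 → need 3² = 9 times as many samples.

Current: n = 49, width = 8.39
New: n = 441, width ≈ 2.73

Width reduced by factor of 8.39/2.73 = 3.07.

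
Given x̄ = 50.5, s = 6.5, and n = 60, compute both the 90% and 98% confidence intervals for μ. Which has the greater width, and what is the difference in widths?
98% CI is wider by 1.21

df = 59
90% CI: t* = 1.671, (49.10, 51.90), width = 2 · t* · s/√n = 2.80
98% CI: t* = 2.391, (48.49, 52.51), width = 2 · t* · s/√n = 4.01

The 98% CI is wider by 4.01 - 2.80 = 1.21.
Higher confidence requires a wider interval.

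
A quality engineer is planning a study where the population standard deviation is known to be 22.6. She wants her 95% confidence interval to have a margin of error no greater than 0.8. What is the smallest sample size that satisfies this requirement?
n ≥ 3066

For margin E ≤ 0.8:
n ≥ (z* · σ / E)²
n ≥ (1.960 · 22.6 / 0.8)²
n ≥ 3065.84

Minimum n = 3066 (rounding up)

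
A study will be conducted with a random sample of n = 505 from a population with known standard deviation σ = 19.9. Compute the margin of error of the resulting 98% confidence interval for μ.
Margin of error = 2.06

Margin of error = z* · σ/√n
= 2.326 · 19.9/√505
= 2.326 · 19.9/22.4722
= 2.06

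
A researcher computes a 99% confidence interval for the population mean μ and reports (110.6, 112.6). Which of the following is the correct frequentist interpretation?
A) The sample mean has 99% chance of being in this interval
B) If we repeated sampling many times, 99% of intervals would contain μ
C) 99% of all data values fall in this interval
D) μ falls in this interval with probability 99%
B

A) Wrong — x̄ is observed and sits in the interval by construction.
B) Correct — this is the frequentist long-run coverage interpretation.
C) Wrong — a CI is about the parameter μ, not individual data values.
D) Wrong — μ is fixed; the randomness lives in the interval, not in μ.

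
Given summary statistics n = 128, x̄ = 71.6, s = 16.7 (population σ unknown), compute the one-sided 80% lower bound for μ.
μ ≥ 70.35

Lower bound (one-sided):
t* = 0.844 (one-sided for 80%)
Lower bound = x̄ - t* · s/√n = 71.6 - 0.844 · 16.7/√128 = 70.35

We are 80% confident that μ ≥ 70.35.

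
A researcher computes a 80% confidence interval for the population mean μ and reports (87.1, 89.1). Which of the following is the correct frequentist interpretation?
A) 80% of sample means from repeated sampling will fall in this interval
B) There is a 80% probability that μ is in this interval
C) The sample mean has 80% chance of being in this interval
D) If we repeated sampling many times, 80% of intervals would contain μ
D

A) Wrong — coverage applies to intervals containing μ, not to future x̄ values.
B) Wrong — μ is fixed; the randomness lives in the interval, not in μ.
C) Wrong — x̄ is observed and sits in the interval by construction.
D) Correct — this is the frequentist long-run coverage interpretation.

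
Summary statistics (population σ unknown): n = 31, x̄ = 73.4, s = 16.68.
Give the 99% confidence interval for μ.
(65.16, 81.64)

t-interval (σ unknown):
df = n - 1 = 30
t* = 2.750 for 99% confidence

Margin of error = t* · s/√n = 2.750 · 16.68/√31 = 8.24

CI: (65.16, 81.64)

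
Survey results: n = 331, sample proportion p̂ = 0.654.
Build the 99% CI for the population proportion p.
(0.587, 0.721)

Proportion CI:
SE = √(p̂(1-p̂)/n) = √(0.654 · 0.346 / 331) = 0.02615

z* = 2.576
Margin = z* · SE = 2.576 · 0.02615 = 0.0674

CI: 0.654 ± 0.0674 = (0.587, 0.721)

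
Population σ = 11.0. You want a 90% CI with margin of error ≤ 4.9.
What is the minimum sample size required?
n ≥ 14

For margin E ≤ 4.9:
n ≥ (z* · σ / E)²
n ≥ (1.645 · 11.0 / 4.9)²
n ≥ 13.64

Minimum n = 14 (rounding up)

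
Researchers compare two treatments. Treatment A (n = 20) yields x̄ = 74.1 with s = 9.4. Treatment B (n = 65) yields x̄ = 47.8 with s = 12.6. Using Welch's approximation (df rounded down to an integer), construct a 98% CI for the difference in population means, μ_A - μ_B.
(19.97, 32.63)

Difference: x̄₁ - x̄₂ = 26.30
SE = √(s₁²/n₁ + s₂²/n₂) = √(9.4²/20 + 12.6²/65) = 2.6192
df = 42.00 → 42 (Welch–Satterthwaite, rounded down)
t* = 2.418

CI: 26.30 ± 2.418 · 2.6192 = 26.30 ± 6.33 = (19.97, 32.63)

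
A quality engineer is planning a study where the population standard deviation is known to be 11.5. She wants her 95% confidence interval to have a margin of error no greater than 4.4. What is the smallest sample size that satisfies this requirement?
n ≥ 27

For margin E ≤ 4.4:
n ≥ (z* · σ / E)²
n ≥ (1.960 · 11.5 / 4.4)²
n ≥ 26.24

Minimum n = 27 (rounding up)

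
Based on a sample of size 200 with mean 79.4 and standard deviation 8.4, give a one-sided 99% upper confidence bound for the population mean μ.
μ ≤ 80.79

Upper bound (one-sided):
t* = 2.345 (one-sided for 99%)
Upper bound = x̄ + t* · s/√n = 79.4 + 2.345 · 8.4/√200 = 80.79

We are 99% confident that μ ≤ 80.79.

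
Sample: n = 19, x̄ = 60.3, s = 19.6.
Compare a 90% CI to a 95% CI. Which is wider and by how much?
95% CI is wider by 3.30

df = 18
90% CI: t* = 1.734, (52.50, 68.10), width = 2 · t* · s/√n = 15.59
95% CI: t* = 2.101, (50.85, 69.75), width = 2 · t* · s/√n = 18.89

The 95% CI is wider by 18.89 - 15.59 = 3.30.
Higher confidence requires a wider interval.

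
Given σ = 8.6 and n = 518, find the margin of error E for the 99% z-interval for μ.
Margin of error = 0.97

Margin of error = z* · σ/√n
= 2.576 · 8.6/√518
= 2.576 · 8.6/22.7596
= 0.97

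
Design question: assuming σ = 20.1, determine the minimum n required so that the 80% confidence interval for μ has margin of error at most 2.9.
n ≥ 79

For margin E ≤ 2.9:
n ≥ (z* · σ / E)²
n ≥ (1.282 · 20.1 / 2.9)²
n ≥ 78.95

Minimum n = 79 (rounding up)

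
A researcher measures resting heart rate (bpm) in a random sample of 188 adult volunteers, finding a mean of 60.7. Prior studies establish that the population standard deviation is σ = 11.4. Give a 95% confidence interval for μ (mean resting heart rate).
(59.07, 62.33)

z-interval (σ known):
z* = 1.960 for 95% confidence

Margin of error = z* · σ/√n = 1.960 · 11.4/√188 = 1.63

CI: (60.7 - 1.63, 60.7 + 1.63) = (59.07, 62.33)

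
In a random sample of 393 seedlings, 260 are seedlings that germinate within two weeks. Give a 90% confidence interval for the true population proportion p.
(0.622, 0.701)

Proportion CI:
p̂ = 260/393 = 0.66158
SE = √(p̂(1-p̂)/n) = √(0.66158 · 0.33842 / 393) = 0.02387

z* = 1.645
Margin = z* · SE = 1.645 · 0.02387 = 0.0393

CI: 0.66158 ± 0.0393 = (0.622, 0.701)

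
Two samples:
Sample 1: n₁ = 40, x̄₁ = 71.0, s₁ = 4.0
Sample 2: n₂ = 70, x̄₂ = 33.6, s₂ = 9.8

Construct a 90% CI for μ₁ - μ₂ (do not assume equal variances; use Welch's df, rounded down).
(35.19, 39.61)

Difference: x̄₁ - x̄₂ = 37.40
SE = √(s₁²/n₁ + s₂²/n₂) = √(4.0²/40 + 9.8²/70) = 1.3312
df = 100.05 → 100 (Welch–Satterthwaite, rounded down)
t* = 1.660

CI: 37.40 ± 1.660 · 1.3312 = 37.40 ± 2.21 = (35.19, 39.61)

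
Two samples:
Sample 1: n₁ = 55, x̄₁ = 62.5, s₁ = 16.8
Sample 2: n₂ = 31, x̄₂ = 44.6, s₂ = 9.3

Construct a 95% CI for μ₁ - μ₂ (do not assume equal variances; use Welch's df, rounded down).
(12.30, 23.50)

Difference: x̄₁ - x̄₂ = 17.90
SE = √(s₁²/n₁ + s₂²/n₂) = √(16.8²/55 + 9.3²/31) = 2.8145
df = 83.99 → 83 (Welch–Satterthwaite, rounded down)
t* = 1.989

CI: 17.90 ± 1.989 · 2.8145 = 17.90 ± 5.60 = (12.30, 23.50)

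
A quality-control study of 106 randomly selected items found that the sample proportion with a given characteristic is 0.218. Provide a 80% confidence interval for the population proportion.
(0.167, 0.269)

Proportion CI:
SE = √(p̂(1-p̂)/n) = √(0.218 · 0.782 / 106) = 0.04010

z* = 1.282
Margin = z* · SE = 1.282 · 0.04010 = 0.0514

CI: 0.218 ± 0.0514 = (0.167, 0.269)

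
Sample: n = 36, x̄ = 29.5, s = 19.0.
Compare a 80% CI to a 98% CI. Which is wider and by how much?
98% CI is wider by 7.17

df = 35
80% CI: t* = 1.306, (25.36, 33.64), width = 2 · t* · s/√n = 8.27
98% CI: t* = 2.438, (21.78, 37.22), width = 2 · t* · s/√n = 15.44

The 98% CI is wider by 15.44 - 8.27 = 7.17.
Higher confidence requires a wider interval.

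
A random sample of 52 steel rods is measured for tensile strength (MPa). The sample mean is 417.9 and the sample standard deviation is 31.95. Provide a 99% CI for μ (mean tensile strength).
(406.04, 429.76)

t-interval (σ unknown):
df = n - 1 = 51
t* = 2.676 for 99% confidence

Margin of error = t* · s/√n = 2.676 · 31.95/√52 = 11.86

CI: (406.04, 429.76)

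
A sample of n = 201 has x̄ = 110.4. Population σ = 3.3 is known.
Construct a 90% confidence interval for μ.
(110.02, 110.78)

z-interval (σ known):
z* = 1.645 for 90% confidence

Margin of error = z* · σ/√n = 1.645 · 3.3/√201 = 0.38

CI: (110.4 - 0.38, 110.4 + 0.38) = (110.02, 110.78)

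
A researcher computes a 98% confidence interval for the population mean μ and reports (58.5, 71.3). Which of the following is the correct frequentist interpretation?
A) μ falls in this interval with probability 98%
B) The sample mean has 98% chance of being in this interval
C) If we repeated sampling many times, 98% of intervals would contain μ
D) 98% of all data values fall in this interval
C

A) Wrong — μ is fixed; the randomness lives in the interval, not in μ.
B) Wrong — x̄ is observed and sits in the interval by construction.
C) Correct — this is the frequentist long-run coverage interpretation.
D) Wrong — a CI is about the parameter μ, not individual data values.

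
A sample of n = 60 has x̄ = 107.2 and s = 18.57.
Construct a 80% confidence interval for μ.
(104.09, 110.31)

t-interval (σ unknown):
df = n - 1 = 59
t* = 1.296 for 80% confidence

Margin of error = t* · s/√n = 1.296 · 18.57/√60 = 3.11

CI: (104.09, 110.31)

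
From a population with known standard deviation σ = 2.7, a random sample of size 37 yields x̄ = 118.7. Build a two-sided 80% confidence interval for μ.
(118.13, 119.27)

z-interval (σ known):
z* = 1.282 for 80% confidence

Margin of error = z* · σ/√n = 1.282 · 2.7/√37 = 0.57

CI: (118.7 - 0.57, 118.7 + 0.57) = (118.13, 119.27)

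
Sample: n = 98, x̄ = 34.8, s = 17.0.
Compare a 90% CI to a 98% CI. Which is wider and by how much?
98% CI is wider by 2.42

df = 97
90% CI: t* = 1.661, (31.95, 37.65), width = 2 · t* · s/√n = 5.70
98% CI: t* = 2.365, (30.74, 38.86), width = 2 · t* · s/√n = 8.12

The 98% CI is wider by 8.12 - 5.70 = 2.42.
Higher confidence requires a wider interval.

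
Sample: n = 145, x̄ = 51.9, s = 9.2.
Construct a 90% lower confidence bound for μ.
μ ≥ 50.92

Lower bound (one-sided):
t* = 1.287 (one-sided for 90%)
Lower bound = x̄ - t* · s/√n = 51.9 - 1.287 · 9.2/√145 = 50.92

We are 90% confident that μ ≥ 50.92.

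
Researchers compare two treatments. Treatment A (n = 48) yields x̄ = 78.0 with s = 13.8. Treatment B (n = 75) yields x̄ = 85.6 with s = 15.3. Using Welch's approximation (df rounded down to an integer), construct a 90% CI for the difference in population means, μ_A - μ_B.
(-12.02, -3.18)

Difference: x̄₁ - x̄₂ = -7.60
SE = √(s₁²/n₁ + s₂²/n₂) = √(13.8²/48 + 15.3²/75) = 2.6625
df = 107.70 → 107 (Welch–Satterthwaite, rounded down)
t* = 1.659

CI: -7.60 ± 1.659 · 2.6625 = -7.60 ± 4.42 = (-12.02, -3.18)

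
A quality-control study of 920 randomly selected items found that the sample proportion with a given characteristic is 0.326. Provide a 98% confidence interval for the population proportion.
(0.290, 0.362)

Proportion CI:
SE = √(p̂(1-p̂)/n) = √(0.326 · 0.674 / 920) = 0.01545

z* = 2.326
Margin = z* · SE = 2.326 · 0.01545 = 0.0359

CI: 0.326 ± 0.0359 = (0.290, 0.362)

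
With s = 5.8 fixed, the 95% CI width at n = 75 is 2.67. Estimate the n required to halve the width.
n ≈ 300

CI width ∝ 1/√n
To reduce width by factor 2, need √n to grow by 2 → need 2² = 4 times as many samples.

Current: n = 75, width = 2.67
New: n = 300, width ≈ 1.32

Width reduced by factor of 2.67/1.32 = 2.02.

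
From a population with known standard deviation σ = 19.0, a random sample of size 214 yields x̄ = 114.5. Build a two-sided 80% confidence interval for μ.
(112.83, 116.17)

z-interval (σ known):
z* = 1.282 for 80% confidence

Margin of error = z* · σ/√n = 1.282 · 19.0/√214 = 1.67

CI: (114.5 - 1.67, 114.5 + 1.67) = (112.83, 116.17)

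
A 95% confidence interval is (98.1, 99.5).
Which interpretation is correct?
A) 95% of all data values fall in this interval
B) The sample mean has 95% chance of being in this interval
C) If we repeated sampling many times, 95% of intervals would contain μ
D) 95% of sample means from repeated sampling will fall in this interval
C

A) Wrong — a CI is about the parameter μ, not individual data values.
B) Wrong — x̄ is observed and sits in the interval by construction.
C) Correct — this is the frequentist long-run coverage interpretation.
D) Wrong — coverage applies to intervals containing μ, not to future x̄ values.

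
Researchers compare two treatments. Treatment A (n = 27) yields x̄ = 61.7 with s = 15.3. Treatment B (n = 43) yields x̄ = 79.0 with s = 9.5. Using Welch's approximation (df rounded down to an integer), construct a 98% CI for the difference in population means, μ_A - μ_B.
(-25.27, -9.33)

Difference: x̄₁ - x̄₂ = -17.30
SE = √(s₁²/n₁ + s₂²/n₂) = √(15.3²/27 + 9.5²/43) = 3.2816
df = 38.71 → 38 (Welch–Satterthwaite, rounded down)
t* = 2.429

CI: -17.30 ± 2.429 · 3.2816 = -17.30 ± 7.97 = (-25.27, -9.33)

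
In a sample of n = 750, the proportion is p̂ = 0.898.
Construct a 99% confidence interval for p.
(0.870, 0.926)

Proportion CI:
SE = √(p̂(1-p̂)/n) = √(0.898 · 0.102 / 750) = 0.01105

z* = 2.576
Margin = z* · SE = 2.576 · 0.01105 = 0.0285

CI: 0.898 ± 0.0285 = (0.870, 0.926)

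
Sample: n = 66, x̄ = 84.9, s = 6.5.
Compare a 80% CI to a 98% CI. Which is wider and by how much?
98% CI is wider by 1.75

df = 65
80% CI: t* = 1.295, (83.86, 85.94), width = 2 · t* · s/√n = 2.07
98% CI: t* = 2.385, (82.99, 86.81), width = 2 · t* · s/√n = 3.82

The 98% CI is wider by 3.82 - 2.07 = 1.75.
Higher confidence requires a wider interval.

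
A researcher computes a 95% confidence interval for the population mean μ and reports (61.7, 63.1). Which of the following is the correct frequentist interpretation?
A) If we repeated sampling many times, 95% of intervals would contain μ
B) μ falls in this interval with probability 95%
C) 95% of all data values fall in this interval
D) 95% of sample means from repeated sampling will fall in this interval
A

A) Correct — this is the frequentist long-run coverage interpretation.
B) Wrong — μ is fixed; the randomness lives in the interval, not in μ.
C) Wrong — a CI is about the parameter μ, not individual data values.
D) Wrong — coverage applies to intervals containing μ, not to future x̄ values.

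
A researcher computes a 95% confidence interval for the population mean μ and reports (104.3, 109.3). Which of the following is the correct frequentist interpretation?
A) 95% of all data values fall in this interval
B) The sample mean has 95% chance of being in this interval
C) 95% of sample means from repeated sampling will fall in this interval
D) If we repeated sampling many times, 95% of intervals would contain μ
D

A) Wrong — a CI is about the parameter μ, not individual data values.
B) Wrong — x̄ is observed and sits in the interval by construction.
C) Wrong — coverage applies to intervals containing μ, not to future x̄ values.
D) Correct — this is the frequentist long-run coverage interpretation.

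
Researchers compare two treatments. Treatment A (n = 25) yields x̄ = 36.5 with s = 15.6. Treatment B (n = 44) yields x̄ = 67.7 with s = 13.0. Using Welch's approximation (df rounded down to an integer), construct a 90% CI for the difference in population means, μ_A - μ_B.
(-37.40, -25.00)

Difference: x̄₁ - x̄₂ = -31.20
SE = √(s₁²/n₁ + s₂²/n₂) = √(15.6²/25 + 13.0²/44) = 3.6845
df = 42.94 → 42 (Welch–Satterthwaite, rounded down)
t* = 1.682

CI: -31.20 ± 1.682 · 3.6845 = -31.20 ± 6.20 = (-37.40, -25.00)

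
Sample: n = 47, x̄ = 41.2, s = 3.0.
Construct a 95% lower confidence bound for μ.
μ ≥ 40.47

Lower bound (one-sided):
t* = 1.679 (one-sided for 95%)
Lower bound = x̄ - t* · s/√n = 41.2 - 1.679 · 3.0/√47 = 40.47

We are 95% confident that μ ≥ 40.47.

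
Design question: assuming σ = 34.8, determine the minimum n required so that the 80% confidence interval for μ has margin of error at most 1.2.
n ≥ 1383

For margin E ≤ 1.2:
n ≥ (z* · σ / E)²
n ≥ (1.282 · 34.8 / 1.2)²
n ≥ 1382.20

Minimum n = 1383 (rounding up)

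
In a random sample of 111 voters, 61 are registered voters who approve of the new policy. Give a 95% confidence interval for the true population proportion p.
(0.457, 0.642)

Proportion CI:
p̂ = 61/111 = 0.54955
SE = √(p̂(1-p̂)/n) = √(0.54955 · 0.45045 / 111) = 0.04722

z* = 1.960
Margin = z* · SE = 1.960 · 0.04722 = 0.0926

CI: 0.54955 ± 0.0926 = (0.457, 0.642)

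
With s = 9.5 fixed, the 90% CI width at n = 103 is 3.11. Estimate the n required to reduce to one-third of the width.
n ≈ 927

CI width ∝ 1/√n
To reduce width by factor 3, need √n to grow by 3 → need 3² = 9 times as many samples.

Current: n = 103, width = 3.11
New: n = 927, width ≈ 1.03

Width reduced by factor of 3.11/1.03 = 3.02.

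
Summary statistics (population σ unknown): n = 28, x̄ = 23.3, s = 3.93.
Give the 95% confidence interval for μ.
(21.78, 24.82)

t-interval (σ unknown):
df = n - 1 = 27
t* = 2.052 for 95% confidence

Margin of error = t* · s/√n = 2.052 · 3.93/√28 = 1.52

CI: (21.78, 24.82)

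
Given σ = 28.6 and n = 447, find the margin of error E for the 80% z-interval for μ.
Margin of error = 1.73

Margin of error = z* · σ/√n
= 1.282 · 28.6/√447
= 1.282 · 28.6/21.1424
= 1.73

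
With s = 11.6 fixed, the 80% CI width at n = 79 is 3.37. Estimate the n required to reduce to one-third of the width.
n ≈ 711

CI width ∝ 1/√n
To reduce width by factor 3, need √n to grow by 3 → need 3² = 9 times as many samples.

Current: n = 79, width = 3.37
New: n = 711, width ≈ 1.12

Width reduced by factor of 3.37/1.12 = 3.01.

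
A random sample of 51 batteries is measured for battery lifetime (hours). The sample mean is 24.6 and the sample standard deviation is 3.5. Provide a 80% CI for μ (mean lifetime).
(23.96, 25.24)

t-interval (σ unknown):
df = n - 1 = 50
t* = 1.299 for 80% confidence

Margin of error = t* · s/√n = 1.299 · 3.5/√51 = 0.64

CI: (23.96, 25.24)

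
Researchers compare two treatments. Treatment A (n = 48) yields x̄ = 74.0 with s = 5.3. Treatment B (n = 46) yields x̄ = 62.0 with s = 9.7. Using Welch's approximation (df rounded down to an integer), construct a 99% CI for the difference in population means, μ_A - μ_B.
(7.70, 16.30)

Difference: x̄₁ - x̄₂ = 12.00
SE = √(s₁²/n₁ + s₂²/n₂) = √(5.3²/48 + 9.7²/46) = 1.6219
df = 69.02 → 69 (Welch–Satterthwaite, rounded down)
t* = 2.649

CI: 12.00 ± 2.649 · 1.6219 = 12.00 ± 4.30 = (7.70, 16.30)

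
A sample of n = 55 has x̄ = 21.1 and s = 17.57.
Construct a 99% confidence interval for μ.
(14.77, 27.43)

t-interval (σ unknown):
df = n - 1 = 54
t* = 2.670 for 99% confidence

Margin of error = t* · s/√n = 2.670 · 17.57/√55 = 6.33

CI: (14.77, 27.43)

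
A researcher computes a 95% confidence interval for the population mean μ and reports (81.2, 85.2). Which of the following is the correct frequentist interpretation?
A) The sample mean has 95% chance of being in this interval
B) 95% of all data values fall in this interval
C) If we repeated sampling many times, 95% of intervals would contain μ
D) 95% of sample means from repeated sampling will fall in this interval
C

A) Wrong — x̄ is observed and sits in the interval by construction.
B) Wrong — a CI is about the parameter μ, not individual data values.
C) Correct — this is the frequentist long-run coverage interpretation.
D) Wrong — coverage applies to intervals containing μ, not to future x̄ values.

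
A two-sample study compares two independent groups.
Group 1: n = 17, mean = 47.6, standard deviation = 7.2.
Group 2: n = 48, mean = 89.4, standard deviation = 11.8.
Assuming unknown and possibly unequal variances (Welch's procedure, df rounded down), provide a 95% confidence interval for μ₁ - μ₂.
(-46.71, -36.89)

Difference: x̄₁ - x̄₂ = -41.80
SE = √(s₁²/n₁ + s₂²/n₂) = √(7.2²/17 + 11.8²/48) = 2.4393
df = 46.57 → 46 (Welch–Satterthwaite, rounded down)
t* = 2.013

CI: -41.80 ± 2.013 · 2.4393 = -41.80 ± 4.91 = (-46.71, -36.89)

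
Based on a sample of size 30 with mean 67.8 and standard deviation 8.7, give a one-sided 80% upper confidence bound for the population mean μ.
μ ≤ 69.16

Upper bound (one-sided):
t* = 0.854 (one-sided for 80%)
Upper bound = x̄ + t* · s/√n = 67.8 + 0.854 · 8.7/√30 = 69.16

We are 80% confident that μ ≤ 69.16.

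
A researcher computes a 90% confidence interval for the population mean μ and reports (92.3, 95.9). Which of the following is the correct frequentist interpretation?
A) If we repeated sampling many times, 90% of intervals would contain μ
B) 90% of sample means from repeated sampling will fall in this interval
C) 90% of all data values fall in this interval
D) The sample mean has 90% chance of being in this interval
A

A) Correct — this is the frequentist long-run coverage interpretation.
B) Wrong — coverage applies to intervals containing μ, not to future x̄ values.
C) Wrong — a CI is about the parameter μ, not individual data values.
D) Wrong — x̄ is observed and sits in the interval by construction.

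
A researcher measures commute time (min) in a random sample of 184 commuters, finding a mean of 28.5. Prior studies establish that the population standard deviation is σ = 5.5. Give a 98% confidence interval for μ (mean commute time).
(27.56, 29.44)

z-interval (σ known):
z* = 2.326 for 98% confidence

Margin of error = z* · σ/√n = 2.326 · 5.5/√184 = 0.94

CI: (28.5 - 0.94, 28.5 + 0.94) = (27.56, 29.44)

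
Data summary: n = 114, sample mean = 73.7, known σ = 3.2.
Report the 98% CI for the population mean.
(73.00, 74.40)

z-interval (σ known):
z* = 2.326 for 98% confidence

Margin of error = z* · σ/√n = 2.326 · 3.2/√114 = 0.70

CI: (73.7 - 0.70, 73.7 + 0.70) = (73.00, 74.40)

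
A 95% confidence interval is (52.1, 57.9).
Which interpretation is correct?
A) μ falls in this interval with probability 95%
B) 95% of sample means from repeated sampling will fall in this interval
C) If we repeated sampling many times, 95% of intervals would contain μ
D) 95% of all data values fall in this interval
C

A) Wrong — μ is fixed; the randomness lives in the interval, not in μ.
B) Wrong — coverage applies to intervals containing μ, not to future x̄ values.
C) Correct — this is the frequentist long-run coverage interpretation.
D) Wrong — a CI is about the parameter μ, not individual data values.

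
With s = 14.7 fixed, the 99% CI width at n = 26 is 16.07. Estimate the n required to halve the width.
n ≈ 104

CI width ∝ 1/√n
To reduce width by factor 2, need √n to grow by 2 → need 2² = 4 times as many samples.

Current: n = 26, width = 16.07
New: n = 104, width ≈ 7.56

Width reduced by factor of 16.07/7.56 = 2.13.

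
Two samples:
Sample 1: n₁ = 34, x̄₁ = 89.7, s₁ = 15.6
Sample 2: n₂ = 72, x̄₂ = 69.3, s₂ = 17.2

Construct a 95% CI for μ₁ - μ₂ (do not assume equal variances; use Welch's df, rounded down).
(13.71, 27.09)

Difference: x̄₁ - x̄₂ = 20.40
SE = √(s₁²/n₁ + s₂²/n₂) = √(15.6²/34 + 17.2²/72) = 3.3566
df = 70.90 → 70 (Welch–Satterthwaite, rounded down)
t* = 1.994

CI: 20.40 ± 1.994 · 3.3566 = 20.40 ± 6.69 = (13.71, 27.09)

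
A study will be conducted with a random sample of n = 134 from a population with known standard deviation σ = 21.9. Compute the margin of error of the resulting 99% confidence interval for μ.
Margin of error = 4.87

Margin of error = z* · σ/√n
= 2.576 · 21.9/√134
= 2.576 · 21.9/11.5758
= 4.87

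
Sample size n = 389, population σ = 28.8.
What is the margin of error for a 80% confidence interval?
Margin of error = 1.87

Margin of error = z* · σ/√n
= 1.282 · 28.8/√389
= 1.282 · 28.8/19.7231
= 1.87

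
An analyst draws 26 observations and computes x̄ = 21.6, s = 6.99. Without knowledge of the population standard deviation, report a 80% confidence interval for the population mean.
(19.80, 23.40)

t-interval (σ unknown):
df = n - 1 = 25
t* = 1.316 for 80% confidence

Margin of error = t* · s/√n = 1.316 · 6.99/√26 = 1.80

CI: (19.80, 23.40)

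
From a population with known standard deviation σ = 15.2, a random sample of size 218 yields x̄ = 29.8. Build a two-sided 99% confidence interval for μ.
(27.15, 32.45)

z-interval (σ known):
z* = 2.576 for 99% confidence

Margin of error = z* · σ/√n = 2.576 · 15.2/√218 = 2.65

CI: (29.8 - 2.65, 29.8 + 2.65) = (27.15, 32.45)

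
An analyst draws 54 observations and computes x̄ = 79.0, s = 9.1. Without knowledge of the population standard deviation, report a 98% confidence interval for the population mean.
(76.03, 81.97)

t-interval (σ unknown):
df = n - 1 = 53
t* = 2.399 for 98% confidence

Margin of error = t* · s/√n = 2.399 · 9.1/√54 = 2.97

CI: (76.03, 81.97)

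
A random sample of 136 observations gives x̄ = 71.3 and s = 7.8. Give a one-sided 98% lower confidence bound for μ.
μ ≥ 69.91

Lower bound (one-sided):
t* = 2.074 (one-sided for 98%)
Lower bound = x̄ - t* · s/√n = 71.3 - 2.074 · 7.8/√136 = 69.91

We are 98% confident that μ ≥ 69.91.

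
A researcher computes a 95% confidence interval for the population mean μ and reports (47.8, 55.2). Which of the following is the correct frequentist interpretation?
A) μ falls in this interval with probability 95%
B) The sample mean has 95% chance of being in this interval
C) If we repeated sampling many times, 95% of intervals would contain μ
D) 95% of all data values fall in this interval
C

A) Wrong — μ is fixed; the randomness lives in the interval, not in μ.
B) Wrong — x̄ is observed and sits in the interval by construction.
C) Correct — this is the frequentist long-run coverage interpretation.
D) Wrong — a CI is about the parameter μ, not individual data values.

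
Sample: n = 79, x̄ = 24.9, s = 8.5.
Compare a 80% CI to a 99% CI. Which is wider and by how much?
99% CI is wider by 2.58

df = 78
80% CI: t* = 1.292, (23.66, 26.14), width = 2 · t* · s/√n = 2.47
99% CI: t* = 2.640, (22.38, 27.42), width = 2 · t* · s/√n = 5.05

The 99% CI is wider by 5.05 - 2.47 = 2.58.
Higher confidence requires a wider interval.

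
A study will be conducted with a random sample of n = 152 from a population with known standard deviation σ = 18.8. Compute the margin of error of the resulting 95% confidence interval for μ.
Margin of error = 2.99

Margin of error = z* · σ/√n
= 1.960 · 18.8/√152
= 1.960 · 18.8/12.3288
= 2.99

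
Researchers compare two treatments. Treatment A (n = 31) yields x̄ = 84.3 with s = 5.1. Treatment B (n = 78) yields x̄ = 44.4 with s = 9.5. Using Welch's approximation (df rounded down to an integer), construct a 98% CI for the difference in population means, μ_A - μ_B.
(36.56, 43.24)

Difference: x̄₁ - x̄₂ = 39.90
SE = √(s₁²/n₁ + s₂²/n₂) = √(5.1²/31 + 9.5²/78) = 1.4128
df = 97.53 → 97 (Welch–Satterthwaite, rounded down)
t* = 2.365

CI: 39.90 ± 2.365 · 1.4128 = 39.90 ± 3.34 = (36.56, 43.24)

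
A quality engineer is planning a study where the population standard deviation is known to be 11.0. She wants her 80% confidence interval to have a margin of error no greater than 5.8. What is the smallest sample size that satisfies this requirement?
n ≥ 6

For margin E ≤ 5.8:
n ≥ (z* · σ / E)²
n ≥ (1.282 · 11.0 / 5.8)²
n ≥ 5.91

Minimum n = 6 (rounding up)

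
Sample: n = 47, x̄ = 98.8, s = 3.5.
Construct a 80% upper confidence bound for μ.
μ ≤ 99.23

Upper bound (one-sided):
t* = 0.850 (one-sided for 80%)
Upper bound = x̄ + t* · s/√n = 98.8 + 0.850 · 3.5/√47 = 99.23

We are 80% confident that μ ≤ 99.23.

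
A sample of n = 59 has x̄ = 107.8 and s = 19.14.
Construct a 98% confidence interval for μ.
(101.84, 113.76)

t-interval (σ unknown):
df = n - 1 = 58
t* = 2.392 for 98% confidence

Margin of error = t* · s/√n = 2.392 · 19.14/√59 = 5.96

CI: (101.84, 113.76)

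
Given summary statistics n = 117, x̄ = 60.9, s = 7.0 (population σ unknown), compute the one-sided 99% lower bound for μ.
μ ≥ 59.37

Lower bound (one-sided):
t* = 2.359 (one-sided for 99%)
Lower bound = x̄ - t* · s/√n = 60.9 - 2.359 · 7.0/√117 = 59.37

We are 99% confident that μ ≥ 59.37.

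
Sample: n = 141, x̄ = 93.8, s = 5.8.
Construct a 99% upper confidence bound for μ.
μ ≤ 94.95

Upper bound (one-sided):
t* = 2.353 (one-sided for 99%)
Upper bound = x̄ + t* · s/√n = 93.8 + 2.353 · 5.8/√141 = 94.95

We are 99% confident that μ ≤ 94.95.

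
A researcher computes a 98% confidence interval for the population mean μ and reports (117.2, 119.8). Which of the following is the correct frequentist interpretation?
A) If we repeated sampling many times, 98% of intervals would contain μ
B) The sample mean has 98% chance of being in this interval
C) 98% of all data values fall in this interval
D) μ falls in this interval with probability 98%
A

A) Correct — this is the frequentist long-run coverage interpretation.
B) Wrong — x̄ is observed and sits in the interval by construction.
C) Wrong — a CI is about the parameter μ, not individual data values.
D) Wrong — μ is fixed; the randomness lives in the interval, not in μ.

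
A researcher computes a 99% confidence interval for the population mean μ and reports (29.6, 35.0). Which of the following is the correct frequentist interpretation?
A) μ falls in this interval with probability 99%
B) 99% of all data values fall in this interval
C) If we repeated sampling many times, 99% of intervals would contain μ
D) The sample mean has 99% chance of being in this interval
C

A) Wrong — μ is fixed; the randomness lives in the interval, not in μ.
B) Wrong — a CI is about the parameter μ, not individual data values.
C) Correct — this is the frequentist long-run coverage interpretation.
D) Wrong — x̄ is observed and sits in the interval by construction.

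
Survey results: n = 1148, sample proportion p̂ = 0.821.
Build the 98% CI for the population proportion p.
(0.795, 0.847)

Proportion CI:
SE = √(p̂(1-p̂)/n) = √(0.821 · 0.179 / 1148) = 0.01131

z* = 2.326
Margin = z* · SE = 2.326 · 0.01131 = 0.0263

CI: 0.821 ± 0.0263 = (0.795, 0.847)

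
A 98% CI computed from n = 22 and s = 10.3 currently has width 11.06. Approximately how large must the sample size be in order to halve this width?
n ≈ 88

CI width ∝ 1/√n
To reduce width by factor 2, need √n to grow by 2 → need 2² = 4 times as many samples.

Current: n = 22, width = 11.06
New: n = 88, width ≈ 5.20

Width reduced by factor of 11.06/5.20 = 2.13.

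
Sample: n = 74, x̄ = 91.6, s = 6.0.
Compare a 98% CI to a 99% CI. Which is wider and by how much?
99% CI is wider by 0.37

df = 73
98% CI: t* = 2.379, (89.94, 93.26), width = 2 · t* · s/√n = 3.32
99% CI: t* = 2.645, (89.76, 93.44), width = 2 · t* · s/√n = 3.69

The 99% CI is wider by 3.69 - 3.32 = 0.37.
Higher confidence requires a wider interval.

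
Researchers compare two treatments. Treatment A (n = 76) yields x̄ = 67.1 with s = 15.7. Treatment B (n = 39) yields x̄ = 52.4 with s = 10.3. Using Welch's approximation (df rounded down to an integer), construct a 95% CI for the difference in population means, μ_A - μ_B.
(9.86, 19.54)

Difference: x̄₁ - x̄₂ = 14.70
SE = √(s₁²/n₁ + s₂²/n₂) = √(15.7²/76 + 10.3²/39) = 2.4420
df = 106.17 → 106 (Welch–Satterthwaite, rounded down)
t* = 1.983

CI: 14.70 ± 1.983 · 2.4420 = 14.70 ± 4.84 = (9.86, 19.54)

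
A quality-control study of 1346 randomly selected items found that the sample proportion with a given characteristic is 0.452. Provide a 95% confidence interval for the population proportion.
(0.425, 0.479)

Proportion CI:
SE = √(p̂(1-p̂)/n) = √(0.452 · 0.548 / 1346) = 0.01357

z* = 1.960
Margin = z* · SE = 1.960 · 0.01357 = 0.0266

CI: 0.452 ± 0.0266 = (0.425, 0.479)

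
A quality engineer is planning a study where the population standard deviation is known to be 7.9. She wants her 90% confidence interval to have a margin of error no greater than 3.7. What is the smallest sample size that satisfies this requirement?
n ≥ 13

For margin E ≤ 3.7:
n ≥ (z* · σ / E)²
n ≥ (1.645 · 7.9 / 3.7)²
n ≥ 12.34

Minimum n = 13 (rounding up)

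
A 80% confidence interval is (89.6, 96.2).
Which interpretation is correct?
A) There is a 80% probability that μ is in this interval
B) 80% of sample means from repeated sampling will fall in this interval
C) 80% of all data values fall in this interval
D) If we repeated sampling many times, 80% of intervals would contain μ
D

A) Wrong — μ is fixed; the randomness lives in the interval, not in μ.
B) Wrong — coverage applies to intervals containing μ, not to future x̄ values.
C) Wrong — a CI is about the parameter μ, not individual data values.
D) Correct — this is the frequentist long-run coverage interpretation.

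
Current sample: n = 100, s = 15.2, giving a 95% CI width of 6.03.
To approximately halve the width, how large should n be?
n ≈ 400

CI width ∝ 1/√n
To reduce width by factor 2, need √n to grow by 2 → need 2² = 4 times as many samples.

Current: n = 100, width = 6.03
New: n = 400, width ≈ 2.99

Width reduced by factor of 6.03/2.99 = 2.02.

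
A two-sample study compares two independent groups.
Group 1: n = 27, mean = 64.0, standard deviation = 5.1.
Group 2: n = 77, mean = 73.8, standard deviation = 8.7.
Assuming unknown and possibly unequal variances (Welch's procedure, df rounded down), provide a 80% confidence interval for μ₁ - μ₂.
(-11.60, -8.00)

Difference: x̄₁ - x̄₂ = -9.80
SE = √(s₁²/n₁ + s₂²/n₂) = √(5.1²/27 + 8.7²/77) = 1.3951
df = 78.26 → 78 (Welch–Satterthwaite, rounded down)
t* = 1.292

CI: -9.80 ± 1.292 · 1.3951 = -9.80 ± 1.80 = (-11.60, -8.00)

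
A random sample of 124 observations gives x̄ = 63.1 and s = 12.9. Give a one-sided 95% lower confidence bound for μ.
μ ≥ 61.18

Lower bound (one-sided):
t* = 1.657 (one-sided for 95%)
Lower bound = x̄ - t* · s/√n = 63.1 - 1.657 · 12.9/√124 = 61.18

We are 95% confident that μ ≥ 61.18.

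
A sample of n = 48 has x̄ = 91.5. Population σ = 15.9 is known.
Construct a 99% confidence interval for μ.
(85.59, 97.41)

z-interval (σ known):
z* = 2.576 for 99% confidence

Margin of error = z* · σ/√n = 2.576 · 15.9/√48 = 5.91

CI: (91.5 - 5.91, 91.5 + 5.91) = (85.59, 97.41)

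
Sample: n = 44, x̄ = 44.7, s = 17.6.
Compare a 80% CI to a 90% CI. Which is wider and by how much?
90% CI is wider by 2.01

df = 43
80% CI: t* = 1.302, (41.25, 48.15), width = 2 · t* · s/√n = 6.91
90% CI: t* = 1.681, (40.24, 49.16), width = 2 · t* · s/√n = 8.92

The 90% CI is wider by 8.92 - 6.91 = 2.01.
Higher confidence requires a wider interval.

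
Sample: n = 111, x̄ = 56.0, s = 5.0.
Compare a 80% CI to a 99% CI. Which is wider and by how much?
99% CI is wider by 1.27

df = 110
80% CI: t* = 1.289, (55.39, 56.61), width = 2 · t* · s/√n = 1.22
99% CI: t* = 2.621, (54.76, 57.24), width = 2 · t* · s/√n = 2.49

The 99% CI is wider by 2.49 - 1.22 = 1.27.
Higher confidence requires a wider interval.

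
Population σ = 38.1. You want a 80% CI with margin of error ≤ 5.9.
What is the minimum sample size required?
n ≥ 69

For margin E ≤ 5.9:
n ≥ (z* · σ / E)²
n ≥ (1.282 · 38.1 / 5.9)²
n ≥ 68.54

Minimum n = 69 (rounding up)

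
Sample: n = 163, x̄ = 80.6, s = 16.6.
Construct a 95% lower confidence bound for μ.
μ ≥ 78.45

Lower bound (one-sided):
t* = 1.654 (one-sided for 95%)
Lower bound = x̄ - t* · s/√n = 80.6 - 1.654 · 16.6/√163 = 78.45

We are 95% confident that μ ≥ 78.45.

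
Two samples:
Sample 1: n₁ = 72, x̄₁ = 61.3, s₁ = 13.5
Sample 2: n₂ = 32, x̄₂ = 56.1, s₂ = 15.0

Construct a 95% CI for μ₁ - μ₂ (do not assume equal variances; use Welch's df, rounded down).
(-1.00, 11.40)

Difference: x̄₁ - x̄₂ = 5.20
SE = √(s₁²/n₁ + s₂²/n₂) = √(13.5²/72 + 15.0²/32) = 3.0923
df = 54.27 → 54 (Welch–Satterthwaite, rounded down)
t* = 2.005

CI: 5.20 ± 2.005 · 3.0923 = 5.20 ± 6.20 = (-1.00, 11.40)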